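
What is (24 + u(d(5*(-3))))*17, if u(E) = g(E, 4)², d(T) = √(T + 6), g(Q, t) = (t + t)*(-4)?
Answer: 17816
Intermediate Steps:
g(Q, t) = -8*t (g(Q, t) = (2*t)*(-4) = -8*t)
d(T) = √(6 + T)
u(E) = 1024 (u(E) = (-8*4)² = (-32)² = 1024)
(24 + u(d(5*(-3))))*17 = (24 + 1024)*17 = 1048*17 = 17816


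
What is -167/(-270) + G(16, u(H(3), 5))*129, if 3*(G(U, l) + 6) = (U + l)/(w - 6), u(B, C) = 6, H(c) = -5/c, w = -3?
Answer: -237193/270 ≈ -878.49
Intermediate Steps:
G(U, l) = -6 - U/27 - l/27 (G(U, l) = -6 + ((U + l)/(-3 - 6))/3 = -6 + ((U + l)/(-9))/3 = -6 + ((U + l)*(-⅑))/3 = -6 + (-U/9 - l/9)/3 = -6 + (-U/27 - l/27) = -6 - U/27 - l/27)
-167/(-270) + G(16, u(H(3), 5))*129 = -167/(-270) + (-6 - 1/27*16 - 1/27*6)*129 = -167*(-1/270) + (-6 - 16/27 - 2/9)*129 = 167/270 - 184/27*129 = 167/270 - 7912/9 = -237193/270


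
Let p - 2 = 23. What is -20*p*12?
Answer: -6000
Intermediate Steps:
p = 25 (p = 2 + 23 = 25)
-20*p*12 = -20*25*12 = -500*12 = -6000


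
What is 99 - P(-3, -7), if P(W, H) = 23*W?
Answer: 168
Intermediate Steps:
99 - P(-3, -7) = 99 - 23*(-3) = 99 - 1*(-69) = 99 + 69 = 168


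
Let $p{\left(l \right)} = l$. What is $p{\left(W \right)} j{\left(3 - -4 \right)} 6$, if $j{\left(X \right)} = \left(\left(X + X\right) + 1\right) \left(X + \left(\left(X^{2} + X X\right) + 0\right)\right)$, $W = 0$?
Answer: $0$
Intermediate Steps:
$j{\left(X \right)} = \left(1 + 2 X\right) \left(X + 2 X^{2}\right)$ ($j{\left(X \right)} = \left(2 X + 1\right) \left(X + \left(\left(X^{2} + X^{2}\right) + 0\right)\right) = \left(1 + 2 X\right) \left(X + \left(2 X^{2} + 0\right)\right) = \left(1 + 2 X\right) \left(X + 2 X^{2}\right)$)
$p{\left(W \right)} j{\left(3 - -4 \right)} 6 = 0 \left(3 - -4\right) \left(1 + 4 \left(3 - -4\right) + 4 \left(3 - -4\right)^{2}\right) 6 = 0 \left(3 + 4\right) \left(1 + 4 \left(3 + 4\right) + 4 \left(3 + 4\right)^{2}\right) 6 = 0 \cdot 7 \left(1 + 4 \cdot 7 + 4 \cdot 7^{2}\right) 6 = 0 \cdot 7 \left(1 + 28 + 4 \cdot 49\right) 6 = 0 \cdot 7 \left(1 + 28 + 196\right) 6 = 0 \cdot 7 \cdot 225 \cdot 6 = 0 \cdot 1575 \cdot 6 = 0 \cdot 6 = 0$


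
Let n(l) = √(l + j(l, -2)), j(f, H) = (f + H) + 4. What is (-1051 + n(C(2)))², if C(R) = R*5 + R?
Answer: (1051 - √26)² ≈ 1.0939e+6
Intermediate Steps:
j(f, H) = 4 + H + f (j(f, H) = (H + f) + 4 = 4 + H + f)
C(R) = 6*R (C(R) = 5*R + R = 6*R)
n(l) = √(2 + 2*l) (n(l) = √(l + (4 - 2 + l)) = √(l + (2 + l)) = √(2 + 2*l))
(-1051 + n(C(2)))² = (-1051 + √(2 + 2*(6*2)))² = (-1051 + √(2 + 2*12))² = (-1051 + √(2 + 24))² = (-1051 + √26)²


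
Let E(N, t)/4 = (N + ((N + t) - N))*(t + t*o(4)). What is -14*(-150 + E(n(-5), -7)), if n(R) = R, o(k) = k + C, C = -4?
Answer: -2604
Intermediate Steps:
o(k) = -4 + k (o(k) = k - 4 = -4 + k)
E(N, t) = 4*t*(N + t) (E(N, t) = 4*((N + ((N + t) - N))*(t + t*(-4 + 4))) = 4*((N + t)*(t + t*0)) = 4*((N + t)*(t + 0)) = 4*((N + t)*t) = 4*(t*(N + t)) = 4*t*(N + t))
-14*(-150 + E(n(-5), -7)) = -14*(-150 + 4*(-7)*(-5 - 7)) = -14*(-150 + 4*(-7)*(-12)) = -14*(-150 + 336) = -14*186 = -2604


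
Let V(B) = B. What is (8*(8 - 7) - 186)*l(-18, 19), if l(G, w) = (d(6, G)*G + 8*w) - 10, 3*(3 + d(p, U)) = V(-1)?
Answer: -35956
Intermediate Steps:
d(p, U) = -10/3 (d(p, U) = -3 + (⅓)*(-1) = -3 - ⅓ = -10/3)
l(G, w) = -10 + 8*w - 10*G/3 (l(G, w) = (-10*G/3 + 8*w) - 10 = (8*w - 10*G/3) - 10 = -10 + 8*w - 10*G/3)
(8*(8 - 7) - 186)*l(-18, 19) = (8*(8 - 7) - 186)*(-10 + 8*19 - 10/3*(-18)) = (8*1 - 186)*(-10 + 152 + 60) = (8 - 186)*202 = -178*202 = -35956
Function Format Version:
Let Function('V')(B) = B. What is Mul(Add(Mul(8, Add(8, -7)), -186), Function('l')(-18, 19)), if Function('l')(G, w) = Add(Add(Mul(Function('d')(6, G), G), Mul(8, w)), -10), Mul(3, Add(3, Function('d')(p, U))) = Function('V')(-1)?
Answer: -35956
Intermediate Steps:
Function('d')(p, U) = Rational(-10, 3) (Function('d')(p, U) = Add(-3, Mul(Rational(1, 3), -1)) = Add(-3, Rational(-1, 3)) = Rational(-10, 3))
Function('l')(G, w) = Add(-10, Mul(8, w), Mul(Rational(-10, 3), G)) (Function('l')(G, w) = Add(Add(Mul(Rational(-10, 3), G), Mul(8, w)), -10) = Add(Add(Mul(8, w), Mul(Rational(-10, 3), G)), -10) = Add(-10, Mul(8, w), Mul(Rational(-10, 3), G)))
Mul(Add(Mul(8, Add(8, -7)), -186), Function('l')(-18, 19)) = Mul(Add(Mul(8, Add(8, -7)), -186), Add(-10, Mul(8, 19), Mul(Rational(-10, 3), -18))) = Mul(Add(Mul(8, 1), -186), Add(-10, 152, 60)) = Mul(Add(8, -186), 202) = Mul(-178, 202) = -35956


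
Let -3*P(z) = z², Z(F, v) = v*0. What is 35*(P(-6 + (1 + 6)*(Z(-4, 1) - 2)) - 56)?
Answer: -19880/3 ≈ -6626.7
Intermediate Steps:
Z(F, v) = 0
P(z) = -z²/3
35*(P(-6 + (1 + 6)*(Z(-4, 1) - 2)) - 56) = 35*(-(-6 + (1 + 6)*(0 - 2))²/3 - 56) = 35*(-(-6 + 7*(-2))²/3 - 56) = 35*(-(-6 - 14)²/3 - 56) = 35*(-⅓*(-20)² - 56) = 35*(-⅓*400 - 56) = 35*(-400/3 - 56) = 35*(-568/3) = -19880/3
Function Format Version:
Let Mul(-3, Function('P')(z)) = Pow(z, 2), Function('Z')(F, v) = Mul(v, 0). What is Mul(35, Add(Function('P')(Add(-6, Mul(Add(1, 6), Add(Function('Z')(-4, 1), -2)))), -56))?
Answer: Rational(-19880, 3) ≈ -6626.7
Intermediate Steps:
Function('Z')(F, v) = 0
Function('P')(z) = Mul(Rational(-1, 3), Pow(z, 2))
Mul(35, Add(Function('P')(Add(-6, Mul(Add(1, 6), Add(Function('Z')(-4, 1), -2)))), -56)) = Mul(35, Add(Mul(Rational(-1, 3), Pow(Add(-6, Mul(Add(1, 6), Add(0, -2))), 2)), -56)) = Mul(35, Add(Mul(Rational(-1, 3), Pow(Add(-6, Mul(7, -2)), 2)), -56)) = Mul(35, Add(Mul(Rational(-1, 3), Pow(Add(-6, -14), 2)), -56)) = Mul(35, Add(Mul(Rational(-1, 3), Pow(-20, 2)), -56)) = Mul(35, Add(Mul(Rational(-1, 3), 400), -56)) = Mul(35, Add(Rational(-400, 3), -56)) = Mul(35, Rational(-568, 3)) = Rational(-19880, 3)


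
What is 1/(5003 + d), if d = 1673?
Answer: 1/6676 ≈ 0.00014979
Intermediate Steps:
1/(5003 + d) = 1/(5003 + 1673) = 1/6676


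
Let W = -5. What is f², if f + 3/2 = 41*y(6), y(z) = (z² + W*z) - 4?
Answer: 25921/4 ≈ 6480.3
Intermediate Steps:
y(z) = -4 + z² - 5*z (y(z) = (z² - 5*z) - 4 = -4 + z² - 5*z)
f = 161/2 (f = -3/2 + 41*(-4 + 6² - 5*6) = -3/2 + 41*(-4 + 36 - 30) = -3/2 + 41*2 = -3/2 + 82 = 161/2 ≈ 80.500)
f² = (161/2)² = 25921/4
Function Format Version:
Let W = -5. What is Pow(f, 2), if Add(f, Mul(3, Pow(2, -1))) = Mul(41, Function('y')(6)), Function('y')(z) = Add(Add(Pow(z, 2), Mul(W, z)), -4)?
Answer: Rational(25921, 4) ≈ 6480.3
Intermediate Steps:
Function('y')(z) = Add(-4, Pow(z, 2), Mul(-5, z)) (Function('y')(z) = Add(Add(Pow(z, 2), Mul(-5, z)), -4) = Add(-4, Pow(z, 2), Mul(-5, z)))
f = Rational(161, 2) (f = Add(Rational(-3, 2), Mul(41, Add(-4, Pow(6, 2), Mul(-5, 6)))) = Add(Rational(-3, 2), Mul(41, Add(-4, 36, -30))) = Add(Rational(-3, 2), Mul(41, 2)) = Add(Rational(-3, 2), 82) = Rational(161, 2) ≈ 80.500)
Pow(f, 2) = Pow(Rational(161, 2), 2) = Rational(25921, 4)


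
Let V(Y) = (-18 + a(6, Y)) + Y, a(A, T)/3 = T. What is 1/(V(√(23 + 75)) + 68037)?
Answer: 9717/660940399 - 4*√2/660940399 ≈ 1.4693e-5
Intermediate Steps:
a(A, T) = 3*T
V(Y) = -18 + 4*Y (V(Y) = (-18 + 3*Y) + Y = -18 + 4*Y)
1/(V(√(23 + 75)) + 68037) = 1/((-18 + 4*√(23 + 75)) + 68037) = 1/((-18 + 4*√98) + 68037) = 1/((-18 + 4*(7*√2)) + 68037) = 1/((-18 + 28*√2) + 68037) = 1/(68019 + 28*√2)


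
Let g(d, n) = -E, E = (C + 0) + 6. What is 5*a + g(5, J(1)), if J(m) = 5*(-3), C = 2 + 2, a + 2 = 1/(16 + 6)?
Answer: -435/22 ≈ -19.773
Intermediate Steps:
a = -43/22 (a = -2 + 1/(16 + 6) = -2 + 1/22 = -43/22 ≈ -1.9545)
C = 4
J(m) = -15
E = 10 (E = (4 + 0) + 6 = 4 + 6 = 10)
g(d, n) = -10 (g(d, n) = -1*10 = -10)
5*a + g(5, J(1)) = 5*(-43/22) - 10 = -215/22 - 10 = -435/22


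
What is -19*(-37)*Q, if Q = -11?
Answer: -7733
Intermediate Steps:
-19*(-37)*Q = -19*(-37)*(-11) = -(-703)*(-11) = -1*7733 = -7733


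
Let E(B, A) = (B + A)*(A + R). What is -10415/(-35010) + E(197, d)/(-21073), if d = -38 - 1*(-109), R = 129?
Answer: -331412141/147553146 ≈ -2.2461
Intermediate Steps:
d = 71 (d = -38 + 109 = 71)
E(B, A) = (129 + A)*(A + B) (E(B, A) = (B + A)*(A + 129) = (A + B)*(129 + A) = (129 + A)*(A + B))
-10415/(-35010) + E(197, d)/(-21073) = -10415/(-35010) + (71**2 + 129*71 + 129*197 + 71*197)/(-21073) = -10415*(-1/35010) + (5041 + 9159 + 25413 + 13987)*(-1/21073) = 2083/7002 + 53600*(-1/21073) = 2083/7002 - 53600/21073 = -331412141/147553146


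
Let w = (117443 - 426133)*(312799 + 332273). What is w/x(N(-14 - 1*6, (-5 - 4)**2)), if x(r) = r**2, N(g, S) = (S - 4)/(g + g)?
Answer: -318603641088000/5929 ≈ -5.3737e+10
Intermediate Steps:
N(g, S) = (-4 + S)/(2*g) (N(g, S) = (-4 + S)/((2*g)) = (-4 + S)*(1/(2*g)) = (-4 + S)/(2*g))
w = -199127275680 (w = -308690*645072 = -199127275680)
w/x(N(-14 - 1*6, (-5 - 4)**2)) = -199127275680*4*(-14 - 1*6)**2/(-4 + (-5 - 4)**2)**2 = -199127275680*4*(-14 - 6)**2/(-4 + (-9)**2)**2 = -199127275680*1600/(-4 + 81)**2 = -199127275680/(((1/2)*(-1/20)*77)**2) = -199127275680/((-77/40)**2) = -199127275680/5929/1600 = -199127275680*1600/5929 = -318603641088000/5929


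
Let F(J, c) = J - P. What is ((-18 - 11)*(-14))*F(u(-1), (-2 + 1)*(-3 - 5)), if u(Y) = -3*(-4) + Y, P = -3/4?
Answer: 9541/2 ≈ 4770.5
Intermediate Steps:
P = -¾ (P = -3*¼ = -¾ ≈ -0.75000)
u(Y) = 12 + Y
F(J, c) = ¾ + J (F(J, c) = J - 1*(-¾) = J + ¾ = ¾ + J)
((-18 - 11)*(-14))*F(u(-1), (-2 + 1)*(-3 - 5)) = ((-18 - 11)*(-14))*(¾ + (12 - 1)) = (-29*(-14))*(¾ + 11) = 406*(47/4) = 9541/2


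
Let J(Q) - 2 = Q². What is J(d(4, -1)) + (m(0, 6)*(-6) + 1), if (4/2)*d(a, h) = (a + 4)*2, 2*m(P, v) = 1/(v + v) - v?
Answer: 339/4 ≈ 84.750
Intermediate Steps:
m(P, v) = -v/2 + 1/(4*v) (m(P, v) = (1/(v + v) - v)/2 = (1/(2*v) - v)/2 = -v/2 + 1/(4*v))
d(a, h) = 4 + a (d(a, h) = ((a + 4)*2)/2 = ((4 + a)*2)/2 = (8 + 2*a)/2 = 4 + a)
J(Q) = 2 + Q²
J(d(4, -1)) + (m(0, 6)*(-6) + 1) = (2 + (4 + 4)²) + ((-½*6 + (¼)/6)*(-6) + 1) = (2 + 8²) + ((-3 + (¼)*(⅙))*(-6) + 1) = (2 + 64) + ((-3 + 1/24)*(-6) + 1) = 66 + (-71/24*(-6) + 1) = 66 + (71/4 + 1) = 66 + 75/4 = 339/4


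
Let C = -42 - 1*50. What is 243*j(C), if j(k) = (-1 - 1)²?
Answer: 972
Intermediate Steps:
C = -92 (C = -42 - 50 = -92)
j(k) = 4 (j(k) = (-2)² = 4)
243*j(C) = 243*4 = 972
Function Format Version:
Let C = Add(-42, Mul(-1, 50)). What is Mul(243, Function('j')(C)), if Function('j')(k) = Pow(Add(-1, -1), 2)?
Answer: 972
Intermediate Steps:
C = -92 (C = Add(-42, -50) = -92)
Function('j')(k) = 4 (Function('j')(k) = Pow(-2, 2) = 4)
Mul(243, Function('j')(C)) = Mul(243, 4) = 972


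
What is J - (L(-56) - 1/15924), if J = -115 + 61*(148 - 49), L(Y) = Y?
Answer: 95225521/15924 ≈ 5980.0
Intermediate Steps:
J = 5924 (J = -115 + 61*99 = -115 + 6039 = 5924)
J - (L(-56) - 1/15924) = 5924 - (-56 - 1/15924) = 5924 - 1*(-891745/15924) = 5924 + 891745/15924 = 95225521/15924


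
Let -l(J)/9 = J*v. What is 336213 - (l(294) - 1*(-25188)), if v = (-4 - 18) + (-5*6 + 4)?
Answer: 184017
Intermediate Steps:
v = -48 (v = -22 + (-30 + 4) = -22 - 26 = -48)
l(J) = 432*J (l(J) = -9*J*(-48) = -(-432)*J = 432*J)
336213 - (l(294) - 1*(-25188)) = 336213 - (432*294 - 1*(-25188)) = 336213 - (127008 + 25188) = 336213 - 1*152196 = 336213 - 152196 = 184017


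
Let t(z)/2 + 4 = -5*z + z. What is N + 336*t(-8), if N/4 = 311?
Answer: 20060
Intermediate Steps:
t(z) = -8 - 8*z (t(z) = -8 + 2*(-5*z + z) = -8 + 2*(-4*z) = -8 - 8*z)
N = 1244 (N = 4*311 = 1244)
N + 336*t(-8) = 1244 + 336*(-8 - 8*(-8)) = 1244 + 336*(-8 + 64) = 1244 + 336*56 = 1244 + 18816 = 20060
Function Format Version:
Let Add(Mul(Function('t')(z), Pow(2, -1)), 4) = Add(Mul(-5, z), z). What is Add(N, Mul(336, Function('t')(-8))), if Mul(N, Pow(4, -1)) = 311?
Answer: 20060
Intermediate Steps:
Function('t')(z) = Add(-8, Mul(-8, z)) (Function('t')(z) = Add(-8, Mul(2, Add(Mul(-5, z), z))) = Add(-8, Mul(2, Mul(-4, z))) = Add(-8, Mul(-8, z)))
N = 1244 (N = Mul(4, 311) = 1244)
Add(N, Mul(336, Function('t')(-8))) = Add(1244, Mul(336, Add(-8, Mul(-8, -8)))) = Add(1244, Mul(336, Add(-8, 64))) = Add(1244, Mul(336, 56)) = Add(1244, 18816) = 20060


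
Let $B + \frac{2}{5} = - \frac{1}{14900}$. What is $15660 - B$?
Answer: $\frac{233339961}{14900} \approx 15660.0$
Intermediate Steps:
$B = - \frac{5961}{14900}$ ($B = - \frac{2}{5} - \frac{1}{14900} = - \frac{5961}{14900} \approx -0.40007$)
$15660 - B = 15660 - - \frac{5961}{14900} = 15660 + \frac{5961}{14900} = \frac{233339961}{14900}$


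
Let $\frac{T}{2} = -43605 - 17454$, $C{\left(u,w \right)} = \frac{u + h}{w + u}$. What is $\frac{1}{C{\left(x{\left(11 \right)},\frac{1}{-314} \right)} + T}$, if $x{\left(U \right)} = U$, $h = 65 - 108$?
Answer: $- \frac{3453}{421683502} \approx -8.1886 \cdot 10^{-6}$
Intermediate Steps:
$h = -43$
$C{\left(u,w \right)} = \frac{-43 + u}{u + w}$ ($C{\left(u,w \right)} = \frac{u - 43}{w + u} = \frac{-43 + u}{u + w}$)
$T = -122118$ ($T = 2 \left(-43605 - 17454\right) = 2 \left(-61059\right) = -122118$)
$\frac{1}{C{\left(x{\left(11 \right)},\frac{1}{-314} \right)} + T} = \frac{1}{\frac{-43 + 11}{11 + \frac{1}{-314}} - 122118} = \frac{1}{\frac{1}{11 - \frac{1}{314}} \left(-32\right) - 122118} = \frac{1}{\frac{1}{\frac{3453}{314}} \left(-32\right) - 122118} = \frac{1}{\frac{314}{3453} \left(-32\right) - 122118} = \frac{1}{- \frac{10048}{3453} - 122118} = \frac{1}{- \frac{421683502}{3453}} = - \frac{3453}{421683502}$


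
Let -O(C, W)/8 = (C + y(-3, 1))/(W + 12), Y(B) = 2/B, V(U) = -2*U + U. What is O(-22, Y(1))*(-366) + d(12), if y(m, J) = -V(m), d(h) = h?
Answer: -36516/7 ≈ -5216.6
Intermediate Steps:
V(U) = -U
y(m, J) = m (y(m, J) = -(-1)*m = m)
O(C, W) = -8*(-3 + C)/(12 + W) (O(C, W) = -8*(C - 3)/(W + 12) = -8*(-3 + C)/(12 + W))
O(-22, Y(1))*(-366) + d(12) = (8*(3 - 1*(-22))/(12 + 2/1))*(-366) + 12 = (8*(3 + 22)/(12 + 2*1))*(-366) + 12 = (8*25/(12 + 2))*(-366) + 12 = (8*25/14)*(-366) + 12 = (8*(1/14)*25)*(-366) + 12 = (100/7)*(-366) + 12 = -36600/7 + 12 = -36516/7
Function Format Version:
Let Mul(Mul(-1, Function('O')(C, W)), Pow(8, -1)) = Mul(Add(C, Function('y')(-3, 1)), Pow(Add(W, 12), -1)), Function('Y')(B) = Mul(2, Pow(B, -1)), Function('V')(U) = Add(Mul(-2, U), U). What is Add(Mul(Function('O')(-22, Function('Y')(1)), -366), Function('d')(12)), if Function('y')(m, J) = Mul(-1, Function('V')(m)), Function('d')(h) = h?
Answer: Rational(-36516, 7) ≈ -5216.6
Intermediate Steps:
Function('V')(U) = Mul(-1, U)
Function('y')(m, J) = m (Function('y')(m, J) = Mul(-1, Mul(-1, m)) = m)
Function('O')(C, W) = Mul(-8, Pow(Add(12, W), -1), Add(-3, C)) (Function('O')(C, W) = Mul(-8, Mul(Add(C, -3), Pow(Add(W, 12), -1))) = Mul(-8, Mul(Add(-3, C), Pow(Add(12, W), -1))) = Mul(-8, Mul(Pow(Add(12, W), -1), Add(-3, C))) = Mul(-8, Pow(Add(12, W), -1), Add(-3, C)))
Add(Mul(Function('O')(-22, Function('Y')(1)), -366), Function('d')(12)) = Add(Mul(Mul(8, Pow(Add(12, Mul(2, Pow(1, -1))), -1), Add(3, Mul(-1, -22))), -366), 12) = Add(Mul(Mul(8, Pow(Add(12, Mul(2, 1)), -1), Add(3, 22)), -366), 12) = Add(Mul(Mul(8, Pow(Add(12, 2), -1), 25), -366), 12) = Add(Mul(Mul(8, Pow(14, -1), 25), -366), 12) = Add(Mul(Mul(8, Rational(1, 14), 25), -366), 12) = Add(Mul(Rational(100, 7), -366), 12) = Add(Rational(-36600, 7), 12) = Rational(-36516, 7)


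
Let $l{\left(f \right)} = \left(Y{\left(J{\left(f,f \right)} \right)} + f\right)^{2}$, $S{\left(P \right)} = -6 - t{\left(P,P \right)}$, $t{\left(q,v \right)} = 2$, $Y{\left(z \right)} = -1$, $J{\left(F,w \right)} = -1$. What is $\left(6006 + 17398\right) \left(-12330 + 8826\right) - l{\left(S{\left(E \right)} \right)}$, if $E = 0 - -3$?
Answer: $-82007697$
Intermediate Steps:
$E = 3$ ($E = 0 + 3 = 3$)
$S{\left(P \right)} = -8$ ($S{\left(P \right)} = -6 - 2 = -8$)
$l{\left(f \right)} = \left(-1 + f\right)^{2}$
$\left(6006 + 17398\right) \left(-12330 + 8826\right) - l{\left(S{\left(E \right)} \right)} = \left(6006 + 17398\right) \left(-12330 + 8826\right) - \left(-1 - 8\right)^{2} = 23404 \left(-3504\right) - \left(-9\right)^{2} = -82007616 - 81 = -82007697$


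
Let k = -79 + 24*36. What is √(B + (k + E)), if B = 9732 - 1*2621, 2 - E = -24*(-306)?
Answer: √554 ≈ 23.537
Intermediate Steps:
E = -7342 (E = 2 - (-24)*(-306) = 2 - 1*7344 = 2 - 7344 = -7342)
B = 7111 (B = 9732 - 2621 = 7111)
k = 785 (k = -79 + 864 = 785)
√(B + (k + E)) = √(7111 + (785 - 7342)) = √(7111 - 6557) = √554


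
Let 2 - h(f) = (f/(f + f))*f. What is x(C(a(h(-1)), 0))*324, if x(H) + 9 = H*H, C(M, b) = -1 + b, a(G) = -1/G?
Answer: -2592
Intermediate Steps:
h(f) = 2 - f/2 (h(f) = 2 - f/(f + f)*f = 2 - f/((2*f))*f = 2 - f*(1/(2*f))*f = 2 - f/2)
x(H) = -9 + H**2 (x(H) = -9 + H*H = -9 + H**2)
x(C(a(h(-1)), 0))*324 = (-9 + (-1 + 0)**2)*324 = (-9 + (-1)**2)*324 = (-9 + 1)*324 = -8*324 = -2592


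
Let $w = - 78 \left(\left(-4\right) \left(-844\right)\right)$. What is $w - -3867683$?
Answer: $3604355$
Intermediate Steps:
$w = -263328$ ($w = \left(-78\right) 3376 = -263328$)
$w - -3867683 = -263328 - -3867683 = -263328 + 3867683 = 3604355$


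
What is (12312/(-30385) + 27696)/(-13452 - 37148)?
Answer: -105191331/192185125 ≈ -0.54734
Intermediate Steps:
(12312/(-30385) + 27696)/(-13452 - 37148) = (12312*(-1/30385) + 27696)/(-50600) = (-12312/30385 + 27696)*(-1/50600) = (841530648/30385)*(-1/50600) = -105191331/192185125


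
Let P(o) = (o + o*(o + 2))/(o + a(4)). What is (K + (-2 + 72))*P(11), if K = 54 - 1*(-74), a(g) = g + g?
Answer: 30492/19 ≈ 1604.8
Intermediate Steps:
a(g) = 2*g
K = 128 (K = 54 + 74 = 128)
P(o) = (o + o*(2 + o))/(8 + o) (P(o) = (o + o*(o + 2))/(o + 2*4) = (o + o*(2 + o))/(o + 8) = (o + o*(2 + o))/(8 + o))
(K + (-2 + 72))*P(11) = (128 + (-2 + 72))*(11*(3 + 11)/(8 + 11)) = (128 + 70)*(11*14/19) = 198*(11*(1/19)*14) = 198*(154/19) = 30492/19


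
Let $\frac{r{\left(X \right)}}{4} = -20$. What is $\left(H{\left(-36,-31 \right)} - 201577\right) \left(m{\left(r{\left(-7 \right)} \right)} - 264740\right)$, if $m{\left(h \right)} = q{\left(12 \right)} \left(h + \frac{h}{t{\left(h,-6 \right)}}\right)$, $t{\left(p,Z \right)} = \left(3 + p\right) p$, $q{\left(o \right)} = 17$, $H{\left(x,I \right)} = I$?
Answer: $\frac{375535533176}{7} \approx 5.3648 \cdot 10^{10}$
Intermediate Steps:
$r{\left(X \right)} = -80$ ($r{\left(X \right)} = 4 \left(-20\right) = -80$)
$t{\left(p,Z \right)} = p \left(3 + p\right)$
$m{\left(h \right)} = 17 h + \frac{17}{3 + h}$ ($m{\left(h \right)} = 17 \left(h + \frac{h}{h \left(3 + h\right)}\right) = 17 \left(h + h \frac{1}{h \left(3 + h\right)}\right) = 17 \left(h + \frac{1}{3 + h}\right) = 17 h + \frac{17}{3 + h}$)
$\left(H{\left(-36,-31 \right)} - 201577\right) \left(m{\left(r{\left(-7 \right)} \right)} - 264740\right) = \left(-31 - 201577\right) \left(\frac{17 \left(1 - 80 \left(3 - 80\right)\right)}{3 - 80} - 264740\right) = - 201608 \left(\frac{17 \left(1 - -6160\right)}{-77} - 264740\right) = - 201608 \left(17 \left(- \frac{1}{77}\right) \left(1 + 6160\right) - 264740\right) = - 201608 \left(17 \left(- \frac{1}{77}\right) 6161 - 264740\right) = - 201608 \left(- \frac{104737}{77} - 264740\right) = \left(-201608\right) \left(- \frac{20489717}{77}\right) = \frac{375535533176}{7}$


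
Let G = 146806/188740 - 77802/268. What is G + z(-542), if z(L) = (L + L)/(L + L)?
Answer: -912151447/3161395 ≈ -288.53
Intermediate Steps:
z(L) = 1 (z(L) = (2*L)/((2*L)) = (2*L)*(1/(2*L)) = 1)
G = -915312842/3161395 (G = 146806*(1/188740) - 77802*1/268 = 73403/94370 - 38901/134 = -915312842/3161395 ≈ -289.53)
G + z(-542) = -915312842/3161395 + 1 = -912151447/3161395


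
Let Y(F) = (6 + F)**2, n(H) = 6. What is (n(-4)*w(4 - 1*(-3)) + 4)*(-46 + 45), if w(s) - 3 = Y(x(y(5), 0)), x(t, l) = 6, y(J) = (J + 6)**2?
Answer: -886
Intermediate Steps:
y(J) = (6 + J)**2
w(s) = 147 (w(s) = 3 + (6 + 6)**2 = 3 + 12**2 = 3 + 144 = 147)
(n(-4)*w(4 - 1*(-3)) + 4)*(-46 + 45) = (6*147 + 4)*(-46 + 45) = (882 + 4)*(-1) = 886*(-1) = -886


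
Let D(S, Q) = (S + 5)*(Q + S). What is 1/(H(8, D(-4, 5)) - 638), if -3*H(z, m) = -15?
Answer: -1/633 ≈ -0.0015798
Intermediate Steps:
D(S, Q) = (5 + S)*(Q + S)
H(z, m) = 5 (H(z, m) = -⅓*(-15) = 5)
1/(H(8, D(-4, 5)) - 638) = 1/(5 - 638) = 1/(-633) = -1/633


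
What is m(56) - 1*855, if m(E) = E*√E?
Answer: -855 + 112*√14 ≈ -435.93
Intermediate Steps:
m(E) = E^(3/2)
m(56) - 1*855 = 56^(3/2) - 1*855 = 112*√14 - 855 = -855 + 112*√14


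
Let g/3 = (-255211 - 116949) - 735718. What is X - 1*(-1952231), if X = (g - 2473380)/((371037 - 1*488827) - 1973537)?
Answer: 1360919732517/697109 ≈ 1.9522e+6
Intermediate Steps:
g = -3323634 (g = 3*((-255211 - 116949) - 735718) = 3*(-372160 - 735718) = 3*(-1107878) = -3323634)
X = 1932338/697109 (X = (-3323634 - 2473380)/((371037 - 1*488827) - 1973537) = -5797014/((371037 - 488827) - 1973537) = -5797014/(-117790 - 1973537) = -5797014/(-2091327) = -5797014*(-1/2091327) = 1932338/697109 ≈ 2.7719)
X - 1*(-1952231) = 1932338/697109 - 1*(-1952231) = 1932338/697109 + 1952231 = 1360919732517/697109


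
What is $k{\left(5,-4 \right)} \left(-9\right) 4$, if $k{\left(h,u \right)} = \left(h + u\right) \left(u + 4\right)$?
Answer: $0$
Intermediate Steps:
$k{\left(h,u \right)} = \left(4 + u\right) \left(h + u\right)$ ($k{\left(h,u \right)} = \left(h + u\right) \left(4 + u\right) = \left(4 + u\right) \left(h + u\right)$)
$k{\left(5,-4 \right)} \left(-9\right) 4 = \left(\left(-4\right)^{2} + 4 \cdot 5 + 4 \left(-4\right) + 5 \left(-4\right)\right) \left(-9\right) 4 = \left(16 + 20 - 16 - 20\right) \left(-9\right) 4 = 0 \left(-9\right) 4 = 0 \cdot 4 = 0$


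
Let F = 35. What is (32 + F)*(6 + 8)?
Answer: 938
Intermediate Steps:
(32 + F)*(6 + 8) = (32 + 35)*(6 + 8) = 67*14 = 938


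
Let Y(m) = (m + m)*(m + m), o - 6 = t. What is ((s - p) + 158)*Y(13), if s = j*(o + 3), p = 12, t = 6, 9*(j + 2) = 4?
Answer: 248768/3 ≈ 82923.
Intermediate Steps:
j = -14/9 (j = -2 + (⅑)*4 = -2 + 4/9 = -14/9 ≈ -1.5556)
o = 12 (o = 6 + 6 = 12)
Y(m) = 4*m² (Y(m) = (2*m)*(2*m) = 4*m²)
s = -70/3 (s = -14*(12 + 3)/9 = -14/9*15 = -70/3 ≈ -23.333)
((s - p) + 158)*Y(13) = ((-70/3 - 1*12) + 158)*(4*13²) = ((-70/3 - 12) + 158)*(4*169) = (-106/3 + 158)*676 = (368/3)*676 = 248768/3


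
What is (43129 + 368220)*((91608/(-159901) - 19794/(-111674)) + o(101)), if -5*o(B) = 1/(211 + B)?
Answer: -2270542195861566373/13928291733720 ≈ -1.6302e+5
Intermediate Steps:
o(B) = -1/(5*(211 + B))
(43129 + 368220)*((91608/(-159901) - 19794/(-111674)) + o(101)) = (43129 + 368220)*((91608/(-159901) - 19794/(-111674)) - 1/(1055 + 5*101)) = 411349*((91608*(-1/159901) - 19794*(-1/111674)) - 1/(1055 + 505)) = 411349*((-91608/159901 + 9897/55837) - 1/1560) = 411349*(-3532575699/8928392137 - 1*1/1560) = 411349*(-3532575699/8928392137 - 1/1560) = 411349*(-5519746482577/13928291733720) = -2270542195861566373/13928291733720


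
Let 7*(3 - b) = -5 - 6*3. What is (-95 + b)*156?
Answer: -96876/7 ≈ -13839.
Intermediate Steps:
b = 44/7 (b = 3 - (-5 - 6*3)/7 = 3 - (-5 - 18)/7 = 3 - ⅐*(-23) = 3 + 23/7 = 44/7 ≈ 6.2857)
(-95 + b)*156 = (-95 + 44/7)*156 = -621/7*156 = -96876/7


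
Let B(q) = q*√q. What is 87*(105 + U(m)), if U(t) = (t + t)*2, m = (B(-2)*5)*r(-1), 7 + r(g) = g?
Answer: 9135 + 27840*I*√2 ≈ 9135.0 + 39372.0*I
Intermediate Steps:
B(q) = q^(3/2)
r(g) = -7 + g
m = 80*I*√2 (m = ((-2)^(3/2)*5)*(-7 - 1) = (-2*I*√2*5)*(-8) = -10*I*√2*(-8) = 80*I*√2 ≈ 113.14*I)
U(t) = 4*t (U(t) = (2*t)*2 = 4*t)
87*(105 + U(m)) = 87*(105 + 4*(80*I*√2)) = 87*(105 + 320*I*√2) = 9135 + 27840*I*√2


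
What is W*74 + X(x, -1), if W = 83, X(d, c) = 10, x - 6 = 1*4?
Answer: 6152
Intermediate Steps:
x = 10 (x = 6 + 1*4 = 6 + 4 = 10)
W*74 + X(x, -1) = 83*74 + 10 = 6142 + 10 = 6152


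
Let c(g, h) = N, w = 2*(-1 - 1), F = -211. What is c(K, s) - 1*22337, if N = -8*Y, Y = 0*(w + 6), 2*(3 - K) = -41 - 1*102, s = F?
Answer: -22337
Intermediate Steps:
s = -211
w = -4 (w = 2*(-2) = -4)
K = 149/2 (K = 3 - (-41 - 1*102)/2 = 3 - (-41 - 102)/2 = 3 - 1/2*(-143) = 3 + 143/2 = 149/2 ≈ 74.500)
Y = 0 (Y = 0*(-4 + 6) = 0*2 = 0)
N = 0 (N = -8*0 = 0)
c(g, h) = 0
c(K, s) - 1*22337 = 0 - 1*22337 = 0 - 22337 = -22337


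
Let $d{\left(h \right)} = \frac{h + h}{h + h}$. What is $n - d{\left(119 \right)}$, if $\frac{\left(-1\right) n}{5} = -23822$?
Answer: $119109$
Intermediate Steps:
$n = 119110$ ($n = \left(-5\right) \left(-23822\right) = 119110$)
$d{\left(h \right)} = 1$ ($d{\left(h \right)} = \frac{2 h}{2 h} = 2 h \frac{1}{2 h} = 1$)
$n - d{\left(119 \right)} = 119110 - 1 = 119109$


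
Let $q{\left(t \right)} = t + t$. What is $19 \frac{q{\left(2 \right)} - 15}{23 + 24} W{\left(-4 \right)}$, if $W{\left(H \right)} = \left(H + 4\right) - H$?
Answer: $- \frac{836}{47} \approx -17.787$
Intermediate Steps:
$q{\left(t \right)} = 2 t$
$W{\left(H \right)} = 4$ ($W{\left(H \right)} = \left(4 + H\right) - H = 4$)
$19 \frac{q{\left(2 \right)} - 15}{23 + 24} W{\left(-4 \right)} = 19 \frac{2 \cdot 2 - 15}{23 + 24} \cdot 4 = 19 \frac{4 - 15}{47} \cdot 4 = 19 \left(\left(-11\right) \frac{1}{47}\right) 4 = 19 \left(- \frac{11}{47}\right) 4 = \left(- \frac{209}{47}\right) 4 = - \frac{836}{47}$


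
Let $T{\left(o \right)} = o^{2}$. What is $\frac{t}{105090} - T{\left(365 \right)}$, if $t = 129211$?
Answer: $- \frac{14000486039}{105090} \approx -1.3322 \cdot 10^{5}$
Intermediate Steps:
$\frac{t}{105090} - T{\left(365 \right)} = \frac{129211}{105090} - 365^{2} = 129211 \cdot \frac{1}{105090} - 133225 = \frac{129211}{105090} - 133225 = - \frac{14000486039}{105090}$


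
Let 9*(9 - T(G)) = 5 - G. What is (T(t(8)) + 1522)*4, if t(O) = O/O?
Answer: 55100/9 ≈ 6122.2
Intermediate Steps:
t(O) = 1
T(G) = 76/9 + G/9 (T(G) = 9 - (5 - G)/9 = 9 + (-5/9 + G/9) = 76/9 + G/9)
(T(t(8)) + 1522)*4 = ((76/9 + (⅑)*1) + 1522)*4 = ((76/9 + ⅑) + 1522)*4 = (77/9 + 1522)*4 = (13775/9)*4 = 55100/9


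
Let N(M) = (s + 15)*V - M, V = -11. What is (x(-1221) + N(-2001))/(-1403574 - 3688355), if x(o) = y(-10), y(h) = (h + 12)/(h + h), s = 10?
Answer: -17259/50919290 ≈ -0.00033895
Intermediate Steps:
y(h) = (12 + h)/(2*h) (y(h) = (12 + h)/((2*h)) = (12 + h)*(1/(2*h)) = (12 + h)/(2*h))
x(o) = -⅒ (x(o) = (½)*(12 - 10)/(-10) = (½)*(-⅒)*2 = -⅒)
N(M) = -275 - M (N(M) = (10 + 15)*(-11) - M = 25*(-11) - M = -275 - M)
(x(-1221) + N(-2001))/(-1403574 - 3688355) = (-⅒ + (-275 - 1*(-2001)))/(-1403574 - 3688355) = (-⅒ + (-275 + 2001))/(-5091929) = (-⅒ + 1726)*(-1/5091929) = (17259/10)*(-1/5091929) = -17259/50919290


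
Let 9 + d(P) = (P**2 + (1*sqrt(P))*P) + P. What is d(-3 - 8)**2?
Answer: 8870 - 2222*I*sqrt(11) ≈ 8870.0 - 7369.5*I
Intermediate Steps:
d(P) = -9 + P + P**2 + P**(3/2) (d(P) = -9 + ((P**2 + (1*sqrt(P))*P) + P) = -9 + ((P**2 + sqrt(P)*P) + P) = -9 + ((P**2 + P**(3/2)) + P) = -9 + (P + P**2 + P**(3/2)) = -9 + P + P**2 + P**(3/2))
d(-3 - 8)**2 = (-9 + (-3 - 8) + (-3 - 8)**2 + (-3 - 8)**(3/2))**2 = (-9 - 11 + (-11)**2 + (-11)**(3/2))**2 = (-9 - 11 + 121 - 11*I*sqrt(11))**2 = (101 - 11*I*sqrt(11))**2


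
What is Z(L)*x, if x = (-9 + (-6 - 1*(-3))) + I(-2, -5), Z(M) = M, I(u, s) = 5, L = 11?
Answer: -77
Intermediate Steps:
x = -7 (x = (-9 + (-6 - 1*(-3))) + 5 = (-9 + (-6 + 3)) + 5 = (-9 - 3) + 5 = -12 + 5 = -7)
Z(L)*x = 11*(-7) = -77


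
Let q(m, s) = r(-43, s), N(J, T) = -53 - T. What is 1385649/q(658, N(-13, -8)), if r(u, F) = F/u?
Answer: 6620323/5 ≈ 1.3241e+6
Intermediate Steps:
q(m, s) = -s/43 (q(m, s) = s/(-43) = s*(-1/43) = -s/43)
1385649/q(658, N(-13, -8)) = 1385649/((-(-53 - 1*(-8))/43)) = 1385649/((-(-53 + 8)/43)) = 1385649/((-1/43*(-45))) = 1385649/(45/43) = 1385649*(43/45) = 6620323/5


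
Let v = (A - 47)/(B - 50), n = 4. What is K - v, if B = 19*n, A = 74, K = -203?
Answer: -5305/26 ≈ -204.04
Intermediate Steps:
B = 76 (B = 19*4 = 76)
v = 27/26 (v = (74 - 47)/(76 - 50) = 27/26 ≈ 1.0385)
K - v = -203 - 1*27/26 = -203 - 27/26 = -5305/26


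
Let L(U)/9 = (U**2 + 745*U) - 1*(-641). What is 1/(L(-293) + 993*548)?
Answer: -1/641991 ≈ -1.5577e-6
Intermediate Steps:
L(U) = 5769 + 9*U**2 + 6705*U (L(U) = 9*((U**2 + 745*U) - 1*(-641)) = 9*((U**2 + 745*U) + 641) = 9*(641 + U**2 + 745*U) = 5769 + 9*U**2 + 6705*U)
1/(L(-293) + 993*548) = 1/((5769 + 9*(-293)**2 + 6705*(-293)) + 993*548) = 1/((5769 + 9*85849 - 1964565) + 544164) = 1/((5769 + 772641 - 1964565) + 544164) = 1/(-1186155 + 544164) = 1/(-641991) = -1/641991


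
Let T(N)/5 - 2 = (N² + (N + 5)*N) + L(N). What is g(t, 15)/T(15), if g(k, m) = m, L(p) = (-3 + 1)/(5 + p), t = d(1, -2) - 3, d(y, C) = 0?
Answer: 30/5269 ≈ 0.0056937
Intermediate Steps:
t = -3 (t = 0 - 3 = -3)
L(p) = -2/(5 + p)
T(N) = 10 - 10/(5 + N) + 5*N² + 5*N*(5 + N) (T(N) = 10 + 5*((N² + (N + 5)*N) - 2/(5 + N)) = 10 + 5*((N² + (5 + N)*N) - 2/(5 + N)) = 10 + 5*((N² + N*(5 + N)) - 2/(5 + N)) = 10 + 5*(N² - 2/(5 + N) + N*(5 + N)) = 10 + (-10/(5 + N) + 5*N² + 5*N*(5 + N)) = 10 - 10/(5 + N) + 5*N² + 5*N*(5 + N))
g(t, 15)/T(15) = 15/((5*(8 + 2*15³ + 15*15² + 27*15)/(5 + 15))) = 15/((5*(8 + 2*3375 + 15*225 + 405)/20)) = 15/((5*(1/20)*(8 + 6750 + 3375 + 405))) = 15/((5*(1/20)*10538)) = 15/(5269/2) = 15*(2/5269) = 30/5269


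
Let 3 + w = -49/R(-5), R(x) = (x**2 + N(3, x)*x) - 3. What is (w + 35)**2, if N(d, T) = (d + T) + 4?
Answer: 112225/144 ≈ 779.34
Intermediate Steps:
N(d, T) = 4 + T + d (N(d, T) = (T + d) + 4 = 4 + T + d)
R(x) = -3 + x**2 + x*(7 + x) (R(x) = (x**2 + (4 + x + 3)*x) - 3 = (x**2 + (7 + x)*x) - 3 = (x**2 + x*(7 + x)) - 3 = -3 + x**2 + x*(7 + x))
w = -85/12 (w = -3 - 49/(-3 + (-5)**2 - 5*(7 - 5)) = -3 - 49/(-3 + 25 - 5*2) = -3 - 49/(-3 + 25 - 10) = -3 - 49/12 = -85/12 ≈ -7.0833)
(w + 35)**2 = (-85/12 + 35)**2 = (335/12)**2 = 112225/144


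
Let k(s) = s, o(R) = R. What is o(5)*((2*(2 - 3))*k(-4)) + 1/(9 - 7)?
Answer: 81/2 ≈ 40.500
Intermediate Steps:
o(5)*((2*(2 - 3))*k(-4)) + 1/(9 - 7) = 5*((2*(2 - 3))*(-4)) + 1/(9 - 7) = 5*((2*(-1))*(-4)) + 1/2 = 5*(-2*(-4)) + ½ = 5*8 + ½ = 40 + ½ = 81/2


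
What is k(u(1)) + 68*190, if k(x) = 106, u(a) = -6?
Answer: 13026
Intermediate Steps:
k(u(1)) + 68*190 = 106 + 68*190 = 106 + 12920 = 13026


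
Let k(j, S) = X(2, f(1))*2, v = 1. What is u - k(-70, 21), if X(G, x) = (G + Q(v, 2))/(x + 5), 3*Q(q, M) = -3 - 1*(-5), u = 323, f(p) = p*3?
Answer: 967/3 ≈ 322.33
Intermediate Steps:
f(p) = 3*p
Q(q, M) = ⅔ (Q(q, M) = (-3 - 1*(-5))/3 = (-3 + 5)/3 = (⅓)*2 = ⅔)
X(G, x) = (⅔ + G)/(5 + x) (X(G, x) = (G + ⅔)/(x + 5) = (⅔ + G)/(5 + x))
k(j, S) = ⅔ (k(j, S) = ((⅔ + 2)/(5 + 3*1))*2 = ((8/3)/(5 + 3))*2 = ((8/3)/8)*2 = ((⅛)*(8/3))*2 = (⅓)*2 = ⅔)
u - k(-70, 21) = 323 - 1*⅔ = 323 - ⅔ = 967/3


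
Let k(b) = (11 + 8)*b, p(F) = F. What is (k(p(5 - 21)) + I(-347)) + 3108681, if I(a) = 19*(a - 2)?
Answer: 3101746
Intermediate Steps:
I(a) = -38 + 19*a (I(a) = 19*(-2 + a) = -38 + 19*a)
k(b) = 19*b
(k(p(5 - 21)) + I(-347)) + 3108681 = (19*(5 - 21) + (-38 + 19*(-347))) + 3108681 = (19*(-16) + (-38 - 6593)) + 3108681 = (-304 - 6631) + 3108681 = -6935 + 3108681 = 3101746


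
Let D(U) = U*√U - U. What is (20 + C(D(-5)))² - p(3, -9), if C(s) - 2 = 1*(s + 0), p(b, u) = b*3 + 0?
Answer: 595 - 270*I*√5 ≈ 595.0 - 603.74*I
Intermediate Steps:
D(U) = U^(3/2) - U
p(b, u) = 3*b (p(b, u) = 3*b + 0 = 3*b)
C(s) = 2 + s (C(s) = 2 + 1*(s + 0) = 2 + 1*s = 2 + s)
(20 + C(D(-5)))² - p(3, -9) = (20 + (2 + ((-5)^(3/2) - 1*(-5))))² - 3*3 = (20 + (2 + (-5*I*√5 + 5)))² - 1*9 = (20 + (2 + (5 - 5*I*√5)))² - 9 = (20 + (7 - 5*I*√5))² - 9 = (27 - 5*I*√5)² - 9 = -9 + (27 - 5*I*√5)²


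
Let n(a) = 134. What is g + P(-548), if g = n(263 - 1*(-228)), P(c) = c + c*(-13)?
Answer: 6710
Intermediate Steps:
P(c) = -12*c (P(c) = c - 13*c = -12*c)
g = 134
g + P(-548) = 134 - 12*(-548) = 134 + 6576 = 6710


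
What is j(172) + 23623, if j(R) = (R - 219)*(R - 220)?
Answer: 25879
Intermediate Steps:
j(R) = (-220 + R)*(-219 + R) (j(R) = (-219 + R)*(-220 + R) = (-220 + R)*(-219 + R))
j(172) + 23623 = (48180 + 172**2 - 439*172) + 23623 = (48180 + 29584 - 75508) + 23623 = 2256 + 23623 = 25879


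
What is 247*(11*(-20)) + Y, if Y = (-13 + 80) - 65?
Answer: -54338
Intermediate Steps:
Y = 2 (Y = 67 - 65 = 2)
247*(11*(-20)) + Y = 247*(11*(-20)) + 2 = 247*(-220) + 2 = -54340 + 2 = -54338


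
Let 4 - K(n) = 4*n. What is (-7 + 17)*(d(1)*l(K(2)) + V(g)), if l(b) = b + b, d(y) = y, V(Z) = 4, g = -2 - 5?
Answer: -40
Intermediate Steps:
g = -7
K(n) = 4 - 4*n
l(b) = 2*b
(-7 + 17)*(d(1)*l(K(2)) + V(g)) = (-7 + 17)*(1*(2*(4 - 4*2)) + 4) = 10*(1*(2*(4 - 8)) + 4) = 10*(1*(2*(-4)) + 4) = 10*(1*(-8) + 4) = 10*(-8 + 4) = 10*(-4) = -40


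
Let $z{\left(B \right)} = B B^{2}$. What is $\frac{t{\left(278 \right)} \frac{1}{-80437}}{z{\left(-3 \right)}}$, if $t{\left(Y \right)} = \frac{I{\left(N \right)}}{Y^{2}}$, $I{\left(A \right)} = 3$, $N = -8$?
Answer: $\frac{1}{55948437972} \approx 1.7874 \cdot 10^{-11}$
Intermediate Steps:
$t{\left(Y \right)} = \frac{3}{Y^{2}}$
$z{\left(B \right)} = B^{3}$
$\frac{t{\left(278 \right)} \frac{1}{-80437}}{z{\left(-3 \right)}} = \frac{\frac{3}{77284} \frac{1}{-80437}}{\left(-3\right)^{3}} = \frac{3 \cdot \frac{1}{77284} \left(- \frac{1}{80437}\right)}{-27} = \frac{3}{77284} \left(- \frac{1}{80437}\right) \left(- \frac{1}{27}\right) = \left(- \frac{3}{6216493108}\right) \left(- \frac{1}{27}\right) = \frac{1}{55948437972}$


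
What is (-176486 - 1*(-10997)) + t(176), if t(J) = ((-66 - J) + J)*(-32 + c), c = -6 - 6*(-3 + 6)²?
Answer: -159417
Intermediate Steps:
c = -60 (c = -6 - 6*3² = -6 - 6*9 = -6 - 54 = -60)
t(J) = 6072 (t(J) = ((-66 - J) + J)*(-32 - 60) = -66*(-92) = 6072)
(-176486 - 1*(-10997)) + t(176) = (-176486 - 1*(-10997)) + 6072 = (-176486 + 10997) + 6072 = -165489 + 6072 = -159417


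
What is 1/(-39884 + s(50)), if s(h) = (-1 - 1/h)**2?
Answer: -2500/99707399 ≈ -2.5073e-5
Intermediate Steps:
1/(-39884 + s(50)) = 1/(-39884 + (1 + 50)**2/50**2) = 1/(-39884 + (1/2500)*51**2) = 1/(-39884 + (1/2500)*2601) = 1/(-39884 + 2601/2500) = 1/(-99707399/2500) = -2500/99707399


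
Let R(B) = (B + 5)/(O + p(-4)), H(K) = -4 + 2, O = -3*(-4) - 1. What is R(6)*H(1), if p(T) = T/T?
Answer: -11/6 ≈ -1.8333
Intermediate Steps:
p(T) = 1
O = 11 (O = 12 - 1 = 11)
H(K) = -2
R(B) = 5/12 + B/12 (R(B) = (B + 5)/(11 + 1) = (5 + B)/12 = (5 + B)*(1/12) = 5/12 + B/12)
R(6)*H(1) = (5/12 + (1/12)*6)*(-2) = (5/12 + ½)*(-2) = (11/12)*(-2) = -11/6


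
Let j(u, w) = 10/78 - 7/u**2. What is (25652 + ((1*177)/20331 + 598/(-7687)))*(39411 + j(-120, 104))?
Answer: 1971828458929006450403/1950429274560 ≈ 1.0110e+9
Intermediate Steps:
j(u, w) = 5/39 - 7/u**2 (j(u, w) = 10*(1/78) - 7/u**2 = 5/39 - 7/u**2)
(25652 + ((1*177)/20331 + 598/(-7687)))*(39411 + j(-120, 104)) = (25652 + ((1*177)/20331 + 598/(-7687)))*(39411 + (5/39 - 7/(-120)**2)) = (25652 + (177*(1/20331) + 598*(-1/7687)))*(39411 + (5/39 - 7*1/14400)) = (25652 + (59/6777 - 598/7687))*(39411 + (5/39 - 7/14400)) = (25652 - 3599113/52094799)*(39411 + 23909/187200) = (1336332184835/52094799)*(7377763109/187200) = 1971828458929006450403/1950429274560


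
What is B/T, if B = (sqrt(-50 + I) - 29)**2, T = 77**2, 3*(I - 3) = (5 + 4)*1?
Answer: 797/5929 - 116*I*sqrt(11)/5929 ≈ 0.13442 - 0.064889*I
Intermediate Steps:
I = 6 (I = 3 + ((5 + 4)*1)/3 = 3 + (9*1)/3 = 3 + (1/3)*9 = 3 + 3 = 6)
T = 5929
B = (-29 + 2*I*sqrt(11))**2 (B = (sqrt(-50 + 6) - 29)**2 = (sqrt(-44) - 29)**2 = (2*I*sqrt(11) - 29)**2 = (-29 + 2*I*sqrt(11))**2 ≈ 797.0 - 384.73*I)
B/T = (797 - 116*I*sqrt(11))/5929 = (797 - 116*I*sqrt(11))*(1/5929) = 797/5929 - 116*I*sqrt(11)/5929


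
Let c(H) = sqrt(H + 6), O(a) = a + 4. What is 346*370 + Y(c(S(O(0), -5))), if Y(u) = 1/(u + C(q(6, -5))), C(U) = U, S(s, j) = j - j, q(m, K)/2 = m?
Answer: 2944462/23 - sqrt(6)/138 ≈ 1.2802e+5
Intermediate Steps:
O(a) = 4 + a
q(m, K) = 2*m
S(s, j) = 0
c(H) = sqrt(6 + H)
Y(u) = 1/(12 + u) (Y(u) = 1/(u + 2*6) = 1/(u + 12) = 1/(12 + u))
346*370 + Y(c(S(O(0), -5))) = 346*370 + 1/(12 + sqrt(6 + 0)) = 128020 + 1/(12 + sqrt(6))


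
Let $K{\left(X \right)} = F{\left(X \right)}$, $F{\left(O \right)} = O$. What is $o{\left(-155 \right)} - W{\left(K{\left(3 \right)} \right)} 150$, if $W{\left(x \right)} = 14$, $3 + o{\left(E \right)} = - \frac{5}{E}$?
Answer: $- \frac{65192}{31} \approx -2103.0$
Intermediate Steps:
$o{\left(E \right)} = -3 - \frac{5}{E}$
$K{\left(X \right)} = X$
$o{\left(-155 \right)} - W{\left(K{\left(3 \right)} \right)} 150 = \left(-3 - \frac{5}{-155}\right) - 14 \cdot 150 = \left(-3 - - \frac{1}{31}\right) - 2100 = \left(-3 + \frac{1}{31}\right) - 2100 = - \frac{92}{31} - 2100 = - \frac{65192}{31}$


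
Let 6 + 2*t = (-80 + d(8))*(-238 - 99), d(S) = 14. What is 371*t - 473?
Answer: 4124305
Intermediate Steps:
t = 11118 (t = -3 + ((-80 + 14)*(-238 - 99))/2 = -3 + (-66*(-337))/2 = -3 + (1/2)*22242 = -3 + 11121 = 11118)
371*t - 473 = 371*11118 - 473 = 4124778 - 473 = 4124305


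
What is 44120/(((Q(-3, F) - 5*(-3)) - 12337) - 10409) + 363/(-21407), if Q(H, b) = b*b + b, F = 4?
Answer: -952720933/486174377 ≈ -1.9596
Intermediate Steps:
Q(H, b) = b + b**2 (Q(H, b) = b**2 + b = b + b**2)
44120/(((Q(-3, F) - 5*(-3)) - 12337) - 10409) + 363/(-21407) = 44120/(((4*(1 + 4) - 5*(-3)) - 12337) - 10409) + 363/(-21407) = 44120/(((4*5 + 15) - 12337) - 10409) + 363*(-1/21407) = 44120/(((20 + 15) - 12337) - 10409) - 363/21407 = 44120/((35 - 12337) - 10409) - 363/21407 = 44120/(-12302 - 10409) - 363/21407 = 44120/(-22711) - 363/21407 = 44120*(-1/22711) - 363/21407 = -44120/22711 - 363/21407 = -952720933/486174377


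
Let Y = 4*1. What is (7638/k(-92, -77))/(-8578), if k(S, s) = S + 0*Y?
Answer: 3819/394588 ≈ 0.0096785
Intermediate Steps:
Y = 4
k(S, s) = S (k(S, s) = S + 0*4 = S + 0 = S)
(7638/k(-92, -77))/(-8578) = (7638/(-92))/(-8578) = (7638*(-1/92))*(-1/8578) = -3819/46*(-1/8578) = 3819/394588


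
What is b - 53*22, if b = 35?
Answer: -1131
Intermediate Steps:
b - 53*22 = 35 - 53*22 = 35 - 1166 = -1131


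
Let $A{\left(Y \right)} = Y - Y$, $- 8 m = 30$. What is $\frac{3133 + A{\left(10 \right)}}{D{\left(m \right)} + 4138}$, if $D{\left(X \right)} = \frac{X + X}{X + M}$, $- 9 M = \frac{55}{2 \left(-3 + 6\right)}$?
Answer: $\frac{322699}{426376} \approx 0.75684$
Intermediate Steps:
$m = - \frac{15}{4}$ ($m = \left(- \frac{1}{8}\right) 30 = - \frac{15}{4} \approx -3.75$)
$M = - \frac{55}{54}$ ($M = - \frac{55 \frac{1}{2 \left(-3 + 6\right)}}{9} = - \frac{55 \frac{1}{2 \cdot 3}}{9} = - \frac{55 \cdot \frac{1}{6}}{9} = \left(- \frac{1}{9}\right) \frac{55}{6} = - \frac{55}{54} \approx -1.0185$)
$D{\left(X \right)} = \frac{2 X}{- \frac{55}{54} + X}$ ($D{\left(X \right)} = \frac{X + X}{X - \frac{55}{54}} = \frac{2 X}{- \frac{55}{54} + X}$)
$A{\left(Y \right)} = 0$
$\frac{3133 + A{\left(10 \right)}}{D{\left(m \right)} + 4138} = \frac{3133 + 0}{108 \left(- \frac{15}{4}\right) \frac{1}{-55 + 54 \left(- \frac{15}{4}\right)} + 4138} = \frac{3133}{108 \left(- \frac{15}{4}\right) \frac{1}{-55 - \frac{405}{2}} + 4138} = \frac{3133}{108 \left(- \frac{15}{4}\right) \frac{1}{- \frac{515}{2}} + 4138} = \frac{3133}{108 \left(- \frac{15}{4}\right) \left(- \frac{2}{515}\right) + 4138} = \frac{3133}{\frac{162}{103} + 4138} = \frac{3133}{\frac{426376}{103}} = 3133 \cdot \frac{103}{426376} = \frac{322699}{426376}$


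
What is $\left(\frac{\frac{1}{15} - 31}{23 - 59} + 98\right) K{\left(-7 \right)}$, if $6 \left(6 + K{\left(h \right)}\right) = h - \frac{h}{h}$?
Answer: $- \frac{293612}{405} \approx -724.97$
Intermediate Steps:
$K{\left(h \right)} = - \frac{37}{6} + \frac{h}{6}$ ($K{\left(h \right)} = -6 + \frac{h - \frac{h}{h}}{6} = -6 + \frac{h - 1}{6} = -6 + \frac{-1 + h}{6} = -6 + \left(- \frac{1}{6} + \frac{h}{6}\right) = - \frac{37}{6} + \frac{h}{6}$)
$\left(\frac{\frac{1}{15} - 31}{23 - 59} + 98\right) K{\left(-7 \right)} = \left(\frac{\frac{1}{15} - 31}{23 - 59} + 98\right) \left(- \frac{37}{6} + \frac{1}{6} \left(-7\right)\right) = \left(\frac{\frac{1}{15} - 31}{-36} + 98\right) \left(- \frac{37}{6} - \frac{7}{6}\right) = \left(\left(- \frac{464}{15}\right) \left(- \frac{1}{36}\right) + 98\right) \left(- \frac{22}{3}\right) = \left(\frac{116}{135} + 98\right) \left(- \frac{22}{3}\right) = \frac{13346}{135} \left(- \frac{22}{3}\right) = - \frac{293612}{405}$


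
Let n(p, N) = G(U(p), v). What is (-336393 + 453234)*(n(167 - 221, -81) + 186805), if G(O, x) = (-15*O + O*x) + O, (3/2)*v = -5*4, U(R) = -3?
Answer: 21836063967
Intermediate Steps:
v = -40/3 (v = 2*(-5*4)/3 = (2/3)*(-20) = -40/3 ≈ -13.333)
G(O, x) = -14*O + O*x
n(p, N) = 82 (n(p, N) = -3*(-14 - 40/3) = -3*(-82/3) = 82)
(-336393 + 453234)*(n(167 - 221, -81) + 186805) = (-336393 + 453234)*(82 + 186805) = 116841*186887 = 21836063967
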